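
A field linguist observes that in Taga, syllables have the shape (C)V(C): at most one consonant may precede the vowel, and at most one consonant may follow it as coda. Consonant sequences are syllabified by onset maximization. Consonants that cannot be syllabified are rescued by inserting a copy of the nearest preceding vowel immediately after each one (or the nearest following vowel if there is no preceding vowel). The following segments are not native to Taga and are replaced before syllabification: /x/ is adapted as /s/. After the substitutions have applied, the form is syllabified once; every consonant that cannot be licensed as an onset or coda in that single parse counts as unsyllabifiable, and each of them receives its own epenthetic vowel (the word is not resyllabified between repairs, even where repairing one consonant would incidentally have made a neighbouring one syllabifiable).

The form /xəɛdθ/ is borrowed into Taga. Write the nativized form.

Substitution: /x/ → /s/, giving /səɛdθ/.
Syllabifying with onset maximization leaves /θ/ stranded (at most one coda consonant is licensed; onsets are limited to one consonant).
Each unlicensed consonant becomes the onset of a new syllable: /θ/ → /θɛ/.

səɛdθɛ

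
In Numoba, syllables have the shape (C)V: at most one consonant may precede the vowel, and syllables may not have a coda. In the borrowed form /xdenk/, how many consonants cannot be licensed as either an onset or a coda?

3

The consonants /x/, /n/, /k/ cannot be parsed into a legal (C)V syllable (no codas are permitted; onsets are limited to one consonant).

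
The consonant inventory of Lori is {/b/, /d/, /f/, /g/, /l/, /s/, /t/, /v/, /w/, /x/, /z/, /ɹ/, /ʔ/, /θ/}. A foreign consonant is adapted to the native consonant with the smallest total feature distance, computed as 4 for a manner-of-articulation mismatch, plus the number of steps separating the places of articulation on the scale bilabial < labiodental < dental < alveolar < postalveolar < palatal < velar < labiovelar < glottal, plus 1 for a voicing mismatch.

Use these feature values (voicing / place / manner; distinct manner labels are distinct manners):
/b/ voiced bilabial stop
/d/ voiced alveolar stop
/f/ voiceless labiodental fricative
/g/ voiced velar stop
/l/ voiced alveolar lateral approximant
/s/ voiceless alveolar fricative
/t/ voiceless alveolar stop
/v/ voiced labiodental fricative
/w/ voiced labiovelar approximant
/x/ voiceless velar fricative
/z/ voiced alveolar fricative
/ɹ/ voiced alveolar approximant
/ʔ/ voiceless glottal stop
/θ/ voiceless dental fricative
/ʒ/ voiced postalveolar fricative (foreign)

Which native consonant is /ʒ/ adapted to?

z

/z/ is closest: same manner (fricative), place distance 1 (postalveolar→alveolar), same voicing; total 1. Next closest is /s/ at distance 2.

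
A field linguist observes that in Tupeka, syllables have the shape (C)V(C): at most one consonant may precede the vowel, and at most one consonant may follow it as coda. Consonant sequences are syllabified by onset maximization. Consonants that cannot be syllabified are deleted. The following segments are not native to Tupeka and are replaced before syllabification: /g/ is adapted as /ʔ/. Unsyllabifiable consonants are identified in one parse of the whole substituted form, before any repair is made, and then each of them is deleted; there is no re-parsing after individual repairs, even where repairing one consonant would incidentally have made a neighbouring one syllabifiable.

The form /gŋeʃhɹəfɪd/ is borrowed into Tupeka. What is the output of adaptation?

Substitution: /g/ → /ʔ/, giving /ʔŋeʃhɹəfɪd/.
The consonants /ʔ/, /h/ cannot be parsed into a legal (C)V(C) syllable (at most one coda consonant is licensed; onsets are limited to one consonant).
Deletion applies to /ʔ/, /h/.

ŋeʃɹəfɪd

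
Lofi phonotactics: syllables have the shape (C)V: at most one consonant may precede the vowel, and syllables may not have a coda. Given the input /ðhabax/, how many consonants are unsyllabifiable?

2

Under (C)V, the unsyllabifiable consonants are /ð/, /x/ (no codas are permitted; onsets are limited to one consonant).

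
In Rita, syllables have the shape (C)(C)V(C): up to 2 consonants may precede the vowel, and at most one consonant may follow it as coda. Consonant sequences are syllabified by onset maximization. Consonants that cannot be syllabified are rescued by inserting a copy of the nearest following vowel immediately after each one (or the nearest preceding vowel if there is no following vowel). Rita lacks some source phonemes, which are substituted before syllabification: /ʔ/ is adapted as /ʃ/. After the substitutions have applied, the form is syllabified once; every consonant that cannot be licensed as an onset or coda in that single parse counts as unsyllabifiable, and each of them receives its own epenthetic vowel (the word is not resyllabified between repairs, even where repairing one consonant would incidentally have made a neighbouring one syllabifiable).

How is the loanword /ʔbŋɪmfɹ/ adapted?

Substitution: /ʔ/ → /ʃ/, giving /ʃbŋɪmfɹ/.
Under (C)(C)V(C), the unsyllabifiable consonants are /ʃ/, /f/, /ɹ/ (at most one coda consonant is licensed; onsets may contain at most 2 consonants).
Inserting the epenthetic vowel yields /ʃ/ → /ʃɪ/, /f/ → /fɪ/, /ɹ/ → /ɹɪ/.

ʃɪbŋɪmfɪɹɪ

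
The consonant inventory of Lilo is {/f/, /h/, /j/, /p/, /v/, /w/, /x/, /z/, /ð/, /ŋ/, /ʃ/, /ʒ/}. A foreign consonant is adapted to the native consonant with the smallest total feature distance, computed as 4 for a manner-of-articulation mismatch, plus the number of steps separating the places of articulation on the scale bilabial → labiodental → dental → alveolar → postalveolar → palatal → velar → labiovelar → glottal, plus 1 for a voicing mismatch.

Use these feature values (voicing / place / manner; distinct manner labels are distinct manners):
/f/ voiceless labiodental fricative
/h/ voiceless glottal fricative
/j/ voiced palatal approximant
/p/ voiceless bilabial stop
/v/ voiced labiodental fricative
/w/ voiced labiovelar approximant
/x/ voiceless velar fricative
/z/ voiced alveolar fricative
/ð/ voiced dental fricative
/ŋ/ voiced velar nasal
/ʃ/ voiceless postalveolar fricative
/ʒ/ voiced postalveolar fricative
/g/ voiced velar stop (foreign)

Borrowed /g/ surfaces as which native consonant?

/ŋ/ is closest: manner differs (stop→nasal, +4), place distance 0 (velar→velar), same voicing; total 4. Next closest is /j/ at distance 5.

ŋ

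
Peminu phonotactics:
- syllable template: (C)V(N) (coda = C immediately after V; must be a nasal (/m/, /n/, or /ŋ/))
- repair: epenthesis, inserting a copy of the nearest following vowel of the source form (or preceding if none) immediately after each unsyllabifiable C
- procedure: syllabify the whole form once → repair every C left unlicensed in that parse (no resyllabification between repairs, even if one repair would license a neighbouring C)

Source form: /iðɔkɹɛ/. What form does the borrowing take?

iðɔkɛɹɛ

Under (C)V(N), the unsyllabifiable consonants are /k/ (only a nasal (/m/, /n/, or /ŋ/) is licensed in coda position; onsets are limited to one consonant).
Each unlicensed consonant becomes the onset of a new syllable: /k/ → /kɛ/.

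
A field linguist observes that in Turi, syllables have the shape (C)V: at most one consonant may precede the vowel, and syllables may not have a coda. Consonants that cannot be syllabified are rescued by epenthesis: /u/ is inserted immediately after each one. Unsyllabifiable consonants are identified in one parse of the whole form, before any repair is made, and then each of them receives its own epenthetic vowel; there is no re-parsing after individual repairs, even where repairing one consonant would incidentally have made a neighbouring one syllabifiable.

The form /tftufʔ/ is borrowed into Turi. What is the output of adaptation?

The consonants /t/, /f/, /f/, /ʔ/ cannot be parsed into a legal (C)V syllable (no codas are permitted; onsets are limited to one consonant).
Each unlicensed consonant becomes the onset of a new syllable: /t/ → /tu/, /f/ → /fu/, /f/ → /fu/, /ʔ/ → /ʔu/.

tufutufuʔu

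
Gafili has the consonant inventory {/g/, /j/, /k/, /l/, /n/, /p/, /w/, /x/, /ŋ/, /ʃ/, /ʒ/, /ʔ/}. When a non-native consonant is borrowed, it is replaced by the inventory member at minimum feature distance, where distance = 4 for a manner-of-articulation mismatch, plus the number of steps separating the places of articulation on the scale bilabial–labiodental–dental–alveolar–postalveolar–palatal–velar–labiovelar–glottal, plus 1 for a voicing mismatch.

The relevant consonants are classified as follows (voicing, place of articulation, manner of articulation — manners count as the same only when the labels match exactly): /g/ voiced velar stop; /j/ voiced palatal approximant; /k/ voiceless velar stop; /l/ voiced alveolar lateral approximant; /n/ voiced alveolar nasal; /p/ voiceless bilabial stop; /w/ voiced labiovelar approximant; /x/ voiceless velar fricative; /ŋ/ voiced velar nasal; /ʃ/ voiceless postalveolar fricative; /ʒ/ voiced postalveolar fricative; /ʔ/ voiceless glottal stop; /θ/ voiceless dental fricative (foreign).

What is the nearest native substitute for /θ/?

/ʃ/ is closest: same manner (fricative), place distance 2 (dental→postalveolar), same voicing; total 2. Next closest is /ʒ/ at distance 3.

ʃ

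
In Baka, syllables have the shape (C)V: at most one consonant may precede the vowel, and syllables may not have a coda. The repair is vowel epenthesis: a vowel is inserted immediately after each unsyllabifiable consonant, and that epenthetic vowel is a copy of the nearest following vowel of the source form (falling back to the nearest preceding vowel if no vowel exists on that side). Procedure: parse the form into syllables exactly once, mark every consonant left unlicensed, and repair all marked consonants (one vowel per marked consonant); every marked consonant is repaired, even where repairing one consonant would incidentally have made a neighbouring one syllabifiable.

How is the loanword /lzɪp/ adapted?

The consonants /l/, /p/ cannot be parsed into a legal (C)V syllable (no codas are permitted; onsets are limited to one consonant).
Epenthesis after each stranded consonant: /l/ → /lɪ/, /p/ → /pɪ/.

lɪzɪpɪ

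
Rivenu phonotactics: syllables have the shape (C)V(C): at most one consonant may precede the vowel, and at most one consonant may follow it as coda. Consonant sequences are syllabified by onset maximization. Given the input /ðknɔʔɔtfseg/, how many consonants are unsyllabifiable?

3

Under (C)V(C), the unsyllabifiable consonants are /ð/, /k/, /f/ (at most one coda consonant is licensed; onsets are limited to one consonant).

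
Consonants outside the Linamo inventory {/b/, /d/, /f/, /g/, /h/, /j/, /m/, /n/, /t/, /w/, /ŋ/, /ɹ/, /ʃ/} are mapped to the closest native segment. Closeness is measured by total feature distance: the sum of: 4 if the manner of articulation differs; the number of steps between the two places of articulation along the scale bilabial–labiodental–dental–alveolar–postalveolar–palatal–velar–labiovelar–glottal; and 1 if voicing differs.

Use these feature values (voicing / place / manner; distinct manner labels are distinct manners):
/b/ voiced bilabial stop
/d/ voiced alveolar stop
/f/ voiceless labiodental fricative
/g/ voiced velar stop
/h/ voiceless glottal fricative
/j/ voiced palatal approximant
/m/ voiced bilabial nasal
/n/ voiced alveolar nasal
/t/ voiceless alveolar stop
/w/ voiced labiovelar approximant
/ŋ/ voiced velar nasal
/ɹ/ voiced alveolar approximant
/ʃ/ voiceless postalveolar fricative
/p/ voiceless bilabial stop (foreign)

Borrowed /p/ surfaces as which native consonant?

b

/b/ is closest: same manner (stop), place distance 0 (bilabial→bilabial), voicing differs (+1); total 1. Next closest is /t/ at distance 3.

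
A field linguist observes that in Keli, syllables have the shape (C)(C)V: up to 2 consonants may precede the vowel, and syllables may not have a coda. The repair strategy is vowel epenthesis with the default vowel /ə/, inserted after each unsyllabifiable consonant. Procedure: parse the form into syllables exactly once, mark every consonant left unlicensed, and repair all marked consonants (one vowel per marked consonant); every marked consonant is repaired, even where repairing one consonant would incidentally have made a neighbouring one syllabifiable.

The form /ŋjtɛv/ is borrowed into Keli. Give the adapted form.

Under (C)(C)V, the unsyllabifiable consonants are /ŋ/, /v/ (no codas are permitted; onsets may contain at most 2 consonants).
Epenthesis after each stranded consonant: /ŋ/ → /ŋə/, /v/ → /və/.

ŋəjtɛvə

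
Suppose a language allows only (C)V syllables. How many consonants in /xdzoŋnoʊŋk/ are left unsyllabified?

5

The consonants /x/, /d/, /ŋ/, /ŋ/, /k/ cannot be parsed into a legal (C)V syllable (no codas are permitted; onsets are limited to one consonant).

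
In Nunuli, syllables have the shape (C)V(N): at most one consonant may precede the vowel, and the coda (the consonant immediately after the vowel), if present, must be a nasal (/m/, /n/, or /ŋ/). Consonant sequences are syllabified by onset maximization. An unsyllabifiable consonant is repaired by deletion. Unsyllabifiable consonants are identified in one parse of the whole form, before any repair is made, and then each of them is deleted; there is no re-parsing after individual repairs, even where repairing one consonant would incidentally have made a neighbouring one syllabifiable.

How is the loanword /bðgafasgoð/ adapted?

gafago

Under (C)V(N), the unsyllabifiable consonants are /b/, /ð/, /s/, /ð/ (only a nasal (/m/, /n/, or /ŋ/) is licensed in coda position; onsets are limited to one consonant).
Deleting the stranded consonants removes /b/, /ð/, /s/, /ð/.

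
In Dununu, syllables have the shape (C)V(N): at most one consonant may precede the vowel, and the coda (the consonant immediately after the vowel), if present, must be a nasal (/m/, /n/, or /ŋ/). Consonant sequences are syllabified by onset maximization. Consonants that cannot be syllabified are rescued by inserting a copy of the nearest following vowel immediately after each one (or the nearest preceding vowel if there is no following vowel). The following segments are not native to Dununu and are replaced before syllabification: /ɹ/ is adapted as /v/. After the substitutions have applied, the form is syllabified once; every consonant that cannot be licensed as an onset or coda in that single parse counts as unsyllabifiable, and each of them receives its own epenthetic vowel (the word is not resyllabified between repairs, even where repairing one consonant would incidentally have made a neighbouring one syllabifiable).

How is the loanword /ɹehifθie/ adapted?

vehifiθie

Substitution: /ɹ/ → /v/, giving /vehifθie/.
The consonants /f/ cannot be parsed into a legal (C)V(N) syllable (only a nasal (/m/, /n/, or /ŋ/) is licensed in coda position; onsets are limited to one consonant).
Epenthesis after each stranded consonant: /f/ → /fi/.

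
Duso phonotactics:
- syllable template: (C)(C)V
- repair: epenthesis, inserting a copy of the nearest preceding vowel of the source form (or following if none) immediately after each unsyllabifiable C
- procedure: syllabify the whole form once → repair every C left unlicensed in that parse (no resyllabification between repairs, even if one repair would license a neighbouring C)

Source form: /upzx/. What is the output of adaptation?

Syllabifying with onset maximization leaves /p/, /z/, /x/ stranded (no codas are permitted; onsets may contain at most 2 consonants).
Epenthesis after each stranded consonant: /p/ → /pu/, /z/ → /zu/, /x/ → /xu/.

upuzuxu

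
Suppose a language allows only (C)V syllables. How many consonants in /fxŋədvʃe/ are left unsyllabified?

Syllabifying with onset maximization leaves /f/, /x/, /d/, /v/ stranded (no codas are permitted; onsets are limited to one consonant).

4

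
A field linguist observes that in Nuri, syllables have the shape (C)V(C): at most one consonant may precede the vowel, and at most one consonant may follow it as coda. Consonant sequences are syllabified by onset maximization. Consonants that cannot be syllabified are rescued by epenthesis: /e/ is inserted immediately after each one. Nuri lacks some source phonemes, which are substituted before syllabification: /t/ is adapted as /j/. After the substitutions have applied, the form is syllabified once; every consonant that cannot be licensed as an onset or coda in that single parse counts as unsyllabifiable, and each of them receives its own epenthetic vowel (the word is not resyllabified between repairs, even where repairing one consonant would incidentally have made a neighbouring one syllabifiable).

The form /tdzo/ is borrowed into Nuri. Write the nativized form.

Substitution: /t/ → /j/, giving /jdzo/.
Under (C)V(C), the unsyllabifiable consonants are /j/, /d/ (at most one coda consonant is licensed; onsets are limited to one consonant).
Each unlicensed consonant becomes the onset of a new syllable: /j/ → /je/, /d/ → /de/.

jedezo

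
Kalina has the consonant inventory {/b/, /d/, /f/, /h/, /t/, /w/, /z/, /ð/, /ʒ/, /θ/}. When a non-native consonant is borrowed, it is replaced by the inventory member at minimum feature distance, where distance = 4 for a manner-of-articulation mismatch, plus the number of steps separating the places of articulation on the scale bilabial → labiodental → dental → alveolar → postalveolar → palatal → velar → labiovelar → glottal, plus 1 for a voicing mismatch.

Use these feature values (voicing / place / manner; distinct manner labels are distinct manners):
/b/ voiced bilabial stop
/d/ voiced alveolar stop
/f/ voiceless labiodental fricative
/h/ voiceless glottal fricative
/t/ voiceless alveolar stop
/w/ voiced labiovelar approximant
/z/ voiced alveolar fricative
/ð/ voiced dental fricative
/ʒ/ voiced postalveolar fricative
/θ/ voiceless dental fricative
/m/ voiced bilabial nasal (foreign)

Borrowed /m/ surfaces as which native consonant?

b

/b/ is closest: manner differs (nasal→stop, +4), place distance 0 (bilabial→bilabial), same voicing; total 4. Next closest is /f/ at distance 6.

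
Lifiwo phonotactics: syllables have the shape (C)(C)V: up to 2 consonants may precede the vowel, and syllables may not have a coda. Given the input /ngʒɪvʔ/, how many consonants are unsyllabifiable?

3

The consonants /n/, /v/, /ʔ/ cannot be parsed into a legal (C)(C)V syllable (no codas are permitted; onsets may contain at most 2 consonants).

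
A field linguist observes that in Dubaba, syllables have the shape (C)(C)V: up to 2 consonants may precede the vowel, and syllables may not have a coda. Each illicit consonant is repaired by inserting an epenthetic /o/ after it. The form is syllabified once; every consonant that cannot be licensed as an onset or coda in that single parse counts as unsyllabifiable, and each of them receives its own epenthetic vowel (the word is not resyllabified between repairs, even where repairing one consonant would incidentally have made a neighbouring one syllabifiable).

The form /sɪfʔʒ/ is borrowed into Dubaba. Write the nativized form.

Syllabifying with onset maximization leaves /f/, /ʔ/, /ʒ/ stranded (no codas are permitted; onsets may contain at most 2 consonants).
Inserting the epenthetic vowel yields /f/ → /fo/, /ʔ/ → /ʔo/, /ʒ/ → /ʒo/.

sɪfoʔoʒo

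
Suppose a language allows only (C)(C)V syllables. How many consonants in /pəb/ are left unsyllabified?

The consonants /b/ cannot be parsed into a legal (C)(C)V syllable (no codas are permitted; onsets may contain at most 2 consonants).

1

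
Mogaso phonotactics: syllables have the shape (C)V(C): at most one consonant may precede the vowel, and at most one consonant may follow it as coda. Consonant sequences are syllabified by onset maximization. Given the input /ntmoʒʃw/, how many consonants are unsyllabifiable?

Syllabifying with onset maximization leaves /n/, /t/, /ʃ/, /w/ stranded (at most one coda consonant is licensed; onsets are limited to one consonant).

4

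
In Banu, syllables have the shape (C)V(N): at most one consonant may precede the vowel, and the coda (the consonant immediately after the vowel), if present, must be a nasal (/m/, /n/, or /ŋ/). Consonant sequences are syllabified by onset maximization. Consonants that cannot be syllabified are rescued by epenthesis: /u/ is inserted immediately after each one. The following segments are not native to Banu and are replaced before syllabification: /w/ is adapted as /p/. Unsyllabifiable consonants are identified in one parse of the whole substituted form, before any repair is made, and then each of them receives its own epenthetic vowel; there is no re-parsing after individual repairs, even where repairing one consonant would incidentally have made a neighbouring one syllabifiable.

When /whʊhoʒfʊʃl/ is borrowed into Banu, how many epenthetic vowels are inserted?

4

After substitution the input is /phʊhoʒfʊʃl/.
The unsyllabifiable consonants are /p/, /ʒ/, /ʃ/, /l/; each receives one epenthetic vowel.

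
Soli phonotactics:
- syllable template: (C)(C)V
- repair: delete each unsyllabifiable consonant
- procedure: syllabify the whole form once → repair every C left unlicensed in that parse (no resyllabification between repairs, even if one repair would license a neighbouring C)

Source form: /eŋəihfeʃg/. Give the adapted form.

The consonants /ʃ/, /g/ cannot be parsed into a legal (C)(C)V syllable (no codas are permitted; onsets may contain at most 2 consonants).
Each unlicensed consonant is deleted: /ʃ/, /g/.

eŋəihfe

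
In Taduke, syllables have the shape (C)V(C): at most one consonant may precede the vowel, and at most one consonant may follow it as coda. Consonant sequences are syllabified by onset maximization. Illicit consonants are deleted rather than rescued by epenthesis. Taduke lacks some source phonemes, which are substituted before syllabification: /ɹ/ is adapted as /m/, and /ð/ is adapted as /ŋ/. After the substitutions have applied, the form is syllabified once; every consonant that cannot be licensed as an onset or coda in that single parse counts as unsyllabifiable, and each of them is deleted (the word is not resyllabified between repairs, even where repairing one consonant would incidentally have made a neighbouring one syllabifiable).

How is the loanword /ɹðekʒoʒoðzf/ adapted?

Substitution: /ɹ/ → /m/, /ð/ → /ŋ/, giving /mŋekʒoʒoŋzf/.
The consonants /m/, /z/, /f/ cannot be parsed into a legal (C)V(C) syllable (at most one coda consonant is licensed; onsets are limited to one consonant).
Deleting the stranded consonants removes /m/, /z/, /f/.

ŋekʒoʒoŋ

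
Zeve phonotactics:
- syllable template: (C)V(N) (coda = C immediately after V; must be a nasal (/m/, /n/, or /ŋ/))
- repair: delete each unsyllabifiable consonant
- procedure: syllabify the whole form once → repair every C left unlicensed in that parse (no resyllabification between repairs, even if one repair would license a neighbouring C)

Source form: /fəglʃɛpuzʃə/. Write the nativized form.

fəʃɛpuʃə

Under (C)V(N), the unsyllabifiable consonants are /g/, /l/, /z/ (only a nasal (/m/, /n/, or /ŋ/) is licensed in coda position; onsets are limited to one consonant).
Deletion applies to /g/, /l/, /z/.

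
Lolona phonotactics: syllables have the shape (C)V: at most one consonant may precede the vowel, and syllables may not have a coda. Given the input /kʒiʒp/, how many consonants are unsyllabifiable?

3

The consonants /k/, /ʒ/, /p/ cannot be parsed into a legal (C)V syllable (no codas are permitted; onsets are limited to one consonant).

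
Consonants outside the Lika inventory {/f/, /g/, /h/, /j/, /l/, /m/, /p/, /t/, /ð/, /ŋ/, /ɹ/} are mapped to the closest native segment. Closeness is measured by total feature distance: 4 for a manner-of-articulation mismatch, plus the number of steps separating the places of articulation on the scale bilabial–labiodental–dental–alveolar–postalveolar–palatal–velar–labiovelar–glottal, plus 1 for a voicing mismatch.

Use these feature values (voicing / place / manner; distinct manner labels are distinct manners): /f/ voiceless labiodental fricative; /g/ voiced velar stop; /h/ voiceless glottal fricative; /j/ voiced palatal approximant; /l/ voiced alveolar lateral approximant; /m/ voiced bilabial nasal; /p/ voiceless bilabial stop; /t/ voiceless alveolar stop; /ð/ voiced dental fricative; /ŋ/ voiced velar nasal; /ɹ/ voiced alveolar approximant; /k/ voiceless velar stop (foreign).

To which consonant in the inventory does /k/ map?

/g/ is closest: same manner (stop), place distance 0 (velar→velar), voicing differs (+1); total 1. Next closest is /t/ at distance 3.

g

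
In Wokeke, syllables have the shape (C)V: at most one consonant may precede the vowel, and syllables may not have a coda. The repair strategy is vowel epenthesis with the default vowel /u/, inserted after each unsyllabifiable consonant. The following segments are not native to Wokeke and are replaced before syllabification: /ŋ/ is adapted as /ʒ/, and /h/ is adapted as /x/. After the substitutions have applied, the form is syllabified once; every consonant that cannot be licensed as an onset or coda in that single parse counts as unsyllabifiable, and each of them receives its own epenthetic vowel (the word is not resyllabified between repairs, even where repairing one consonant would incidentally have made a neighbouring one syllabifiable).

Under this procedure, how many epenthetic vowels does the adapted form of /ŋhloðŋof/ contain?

4

After substitution the input is /ʒxloðʒof/.
The unsyllabifiable consonants are /ʒ/, /x/, /ð/, /f/; each receives one epenthetic vowel.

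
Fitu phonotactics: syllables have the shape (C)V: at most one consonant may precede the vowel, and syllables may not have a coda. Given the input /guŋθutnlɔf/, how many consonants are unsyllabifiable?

4

Syllabifying with onset maximization leaves /ŋ/, /t/, /n/, /f/ stranded (no codas are permitted; onsets are limited to one consonant).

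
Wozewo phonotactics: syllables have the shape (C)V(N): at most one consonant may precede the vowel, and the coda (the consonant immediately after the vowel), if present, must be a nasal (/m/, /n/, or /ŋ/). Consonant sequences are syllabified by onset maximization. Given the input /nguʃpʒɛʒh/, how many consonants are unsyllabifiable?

The consonants /n/, /ʃ/, /p/, /ʒ/, /h/ cannot be parsed into a legal (C)V(N) syllable (only a nasal (/m/, /n/, or /ŋ/) is licensed in coda position; onsets are limited to one consonant).

5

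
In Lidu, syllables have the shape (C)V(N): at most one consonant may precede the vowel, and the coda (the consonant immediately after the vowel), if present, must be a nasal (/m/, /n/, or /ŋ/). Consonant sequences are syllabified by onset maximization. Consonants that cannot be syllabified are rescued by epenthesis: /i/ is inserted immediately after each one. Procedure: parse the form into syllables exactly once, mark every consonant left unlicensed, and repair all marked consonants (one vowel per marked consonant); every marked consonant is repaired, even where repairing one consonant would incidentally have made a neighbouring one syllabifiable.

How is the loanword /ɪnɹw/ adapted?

ɪnɹiwi

Under (C)V(N), the unsyllabifiable consonants are /ɹ/, /w/ (only a nasal (/m/, /n/, or /ŋ/) is licensed in coda position; onsets are limited to one consonant).
Each unlicensed consonant becomes the onset of a new syllable: /ɹ/ → /ɹi/, /w/ → /wi/.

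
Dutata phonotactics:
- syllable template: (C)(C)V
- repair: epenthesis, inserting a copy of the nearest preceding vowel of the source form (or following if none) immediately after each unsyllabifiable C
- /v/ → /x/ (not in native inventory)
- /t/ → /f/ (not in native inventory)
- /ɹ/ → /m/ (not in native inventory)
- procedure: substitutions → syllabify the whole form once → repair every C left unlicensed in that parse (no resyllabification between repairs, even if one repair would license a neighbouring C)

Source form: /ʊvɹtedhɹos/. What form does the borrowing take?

Substitution: /v/ → /x/, /ɹ/ → /m/, /t/ → /f/, giving /ʊxmfedhmos/.
Syllabifying with onset maximization leaves /x/, /d/, /s/ stranded (no codas are permitted; onsets may contain at most 2 consonants).
Inserting the epenthetic vowel yields /x/ → /xʊ/, /d/ → /de/, /s/ → /so/.

ʊxʊmfedehmoso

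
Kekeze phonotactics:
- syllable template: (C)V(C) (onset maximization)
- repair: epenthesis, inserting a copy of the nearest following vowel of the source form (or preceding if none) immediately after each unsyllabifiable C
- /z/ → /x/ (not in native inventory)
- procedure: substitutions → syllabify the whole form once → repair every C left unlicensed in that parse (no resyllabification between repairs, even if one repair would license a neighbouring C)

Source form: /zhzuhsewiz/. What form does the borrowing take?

Substitution: /z/ → /x/, giving /xhxuhsewix/.
Under (C)V(C), the unsyllabifiable consonants are /x/, /h/ (at most one coda consonant is licensed; onsets are limited to one consonant).
Inserting the epenthetic vowel yields /x/ → /xu/, /h/ → /hu/.

xuhuxuhsewix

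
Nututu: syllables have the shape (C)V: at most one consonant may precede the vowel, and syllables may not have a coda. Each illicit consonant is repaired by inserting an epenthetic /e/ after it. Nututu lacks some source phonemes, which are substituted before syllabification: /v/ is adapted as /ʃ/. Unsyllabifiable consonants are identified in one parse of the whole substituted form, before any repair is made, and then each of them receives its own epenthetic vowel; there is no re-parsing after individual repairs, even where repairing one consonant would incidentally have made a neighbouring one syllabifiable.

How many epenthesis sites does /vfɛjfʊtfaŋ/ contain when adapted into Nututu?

After substitution the input is /ʃfɛjfʊtfaŋ/.
The unsyllabifiable consonants are /ʃ/, /j/, /t/, /ŋ/; each receives one epenthetic vowel.

4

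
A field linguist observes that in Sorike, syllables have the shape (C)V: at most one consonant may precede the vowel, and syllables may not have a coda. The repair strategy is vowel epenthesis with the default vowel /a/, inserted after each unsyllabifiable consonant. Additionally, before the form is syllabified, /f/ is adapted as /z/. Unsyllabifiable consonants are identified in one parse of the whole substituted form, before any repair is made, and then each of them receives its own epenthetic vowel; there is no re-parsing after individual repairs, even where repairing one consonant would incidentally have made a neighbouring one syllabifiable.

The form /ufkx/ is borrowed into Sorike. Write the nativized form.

uzakaxa

Substitution: /f/ → /z/, giving /uzkx/.
The consonants /z/, /k/, /x/ cannot be parsed into a legal (C)V syllable (no codas are permitted; onsets are limited to one consonant).
Epenthesis after each stranded consonant: /z/ → /za/, /k/ → /ka/, /x/ → /xa/.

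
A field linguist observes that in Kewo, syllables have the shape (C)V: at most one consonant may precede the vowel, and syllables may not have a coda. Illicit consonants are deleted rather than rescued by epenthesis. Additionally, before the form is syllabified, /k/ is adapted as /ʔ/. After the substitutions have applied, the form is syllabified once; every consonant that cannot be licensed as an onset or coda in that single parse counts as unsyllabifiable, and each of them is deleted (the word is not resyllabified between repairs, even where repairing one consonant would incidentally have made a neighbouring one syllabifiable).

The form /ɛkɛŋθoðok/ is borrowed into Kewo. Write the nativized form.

Substitution: /k/ → /ʔ/, giving /ɛʔɛŋθoðoʔ/.
The consonants /ŋ/, /ʔ/ cannot be parsed into a legal (C)V syllable (no codas are permitted; onsets are limited to one consonant).
Deletion applies to /ŋ/, /ʔ/.

ɛʔɛθoðo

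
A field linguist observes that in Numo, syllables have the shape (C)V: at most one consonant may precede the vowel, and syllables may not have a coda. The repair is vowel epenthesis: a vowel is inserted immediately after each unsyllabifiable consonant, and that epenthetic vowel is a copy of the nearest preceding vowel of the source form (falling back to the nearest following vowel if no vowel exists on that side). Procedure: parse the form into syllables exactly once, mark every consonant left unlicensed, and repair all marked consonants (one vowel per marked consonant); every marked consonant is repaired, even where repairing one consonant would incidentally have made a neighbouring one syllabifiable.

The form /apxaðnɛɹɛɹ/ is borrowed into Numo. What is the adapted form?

apaxaðanɛɹɛɹɛ

The consonants /p/, /ð/, /ɹ/ cannot be parsed into a legal (C)V syllable (no codas are permitted; onsets are limited to one consonant).
Epenthesis after each stranded consonant: /p/ → /pa/, /ð/ → /ða/, /ɹ/ → /ɹɛ/.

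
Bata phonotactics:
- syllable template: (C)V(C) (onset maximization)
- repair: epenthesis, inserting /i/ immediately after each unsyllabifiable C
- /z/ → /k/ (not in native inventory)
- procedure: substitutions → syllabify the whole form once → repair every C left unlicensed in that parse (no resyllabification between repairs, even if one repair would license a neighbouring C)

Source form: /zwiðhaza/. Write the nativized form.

kiwiðhaka

Substitution: /z/ → /k/, giving /kwiðhaka/.
Syllabifying with onset maximization leaves /k/ stranded (at most one coda consonant is licensed; onsets are limited to one consonant).
Each unlicensed consonant becomes the onset of a new syllable: /k/ → /ki/.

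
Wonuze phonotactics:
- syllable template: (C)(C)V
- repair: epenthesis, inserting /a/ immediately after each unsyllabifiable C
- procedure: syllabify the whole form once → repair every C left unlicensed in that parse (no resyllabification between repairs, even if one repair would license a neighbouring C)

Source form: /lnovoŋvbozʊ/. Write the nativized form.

The consonants /ŋ/ cannot be parsed into a legal (C)(C)V syllable (no codas are permitted; onsets may contain at most 2 consonants).
Inserting the epenthetic vowel yields /ŋ/ → /ŋa/.

lnovoŋavbozʊ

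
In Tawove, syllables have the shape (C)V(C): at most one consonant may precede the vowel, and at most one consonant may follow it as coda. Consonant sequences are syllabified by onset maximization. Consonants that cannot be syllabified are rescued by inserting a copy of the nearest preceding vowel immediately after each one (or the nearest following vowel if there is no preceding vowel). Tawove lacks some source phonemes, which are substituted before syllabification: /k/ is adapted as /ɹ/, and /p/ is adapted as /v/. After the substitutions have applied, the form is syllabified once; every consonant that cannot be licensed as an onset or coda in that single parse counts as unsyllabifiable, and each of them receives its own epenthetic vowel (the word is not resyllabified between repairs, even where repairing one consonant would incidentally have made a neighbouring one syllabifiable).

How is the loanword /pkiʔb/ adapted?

Substitution: /p/ → /v/, /k/ → /ɹ/, giving /vɹiʔb/.
Syllabifying with onset maximization leaves /v/, /b/ stranded (at most one coda consonant is licensed; onsets are limited to one consonant).
Epenthesis after each stranded consonant: /v/ → /vi/, /b/ → /bi/.

viɹiʔbi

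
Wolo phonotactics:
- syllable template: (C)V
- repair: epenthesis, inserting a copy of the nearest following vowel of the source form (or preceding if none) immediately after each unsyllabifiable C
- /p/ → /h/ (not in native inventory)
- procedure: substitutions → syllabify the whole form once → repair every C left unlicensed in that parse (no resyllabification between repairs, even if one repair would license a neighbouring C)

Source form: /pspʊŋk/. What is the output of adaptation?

Substitution: /p/ → /h/, giving /hshʊŋk/.
The consonants /h/, /s/, /ŋ/, /k/ cannot be parsed into a legal (C)V syllable (no codas are permitted; onsets are limited to one consonant).
Epenthesis after each stranded consonant: /h/ → /hʊ/, /s/ → /sʊ/, /ŋ/ → /ŋʊ/, /k/ → /kʊ/.

hʊsʊhʊŋʊkʊ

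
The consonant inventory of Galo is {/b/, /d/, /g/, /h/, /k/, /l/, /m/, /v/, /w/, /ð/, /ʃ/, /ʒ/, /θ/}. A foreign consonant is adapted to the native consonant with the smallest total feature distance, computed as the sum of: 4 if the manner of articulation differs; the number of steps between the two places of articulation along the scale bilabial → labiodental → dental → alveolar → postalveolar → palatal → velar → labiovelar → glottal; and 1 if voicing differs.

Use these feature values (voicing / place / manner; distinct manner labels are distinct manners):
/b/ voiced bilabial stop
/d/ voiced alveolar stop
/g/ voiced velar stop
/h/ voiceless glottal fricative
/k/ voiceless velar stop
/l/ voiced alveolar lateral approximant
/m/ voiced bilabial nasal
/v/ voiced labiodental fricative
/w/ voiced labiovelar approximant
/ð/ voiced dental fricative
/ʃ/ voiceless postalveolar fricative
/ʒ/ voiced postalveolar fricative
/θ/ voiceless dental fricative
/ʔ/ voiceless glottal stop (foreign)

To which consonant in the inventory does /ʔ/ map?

k

/k/ is closest: same manner (stop), place distance 2 (glottal→velar), same voicing; total 2. Next closest is /g/ at distance 3.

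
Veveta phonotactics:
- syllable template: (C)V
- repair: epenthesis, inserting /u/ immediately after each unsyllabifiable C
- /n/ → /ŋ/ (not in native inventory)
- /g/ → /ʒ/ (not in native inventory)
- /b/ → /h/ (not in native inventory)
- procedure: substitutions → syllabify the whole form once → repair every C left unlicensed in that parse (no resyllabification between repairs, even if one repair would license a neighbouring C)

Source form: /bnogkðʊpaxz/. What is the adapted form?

huŋoʒukuðʊpaxuzu

Substitution: /b/ → /h/, /n/ → /ŋ/, /g/ → /ʒ/, giving /hŋoʒkðʊpaxz/.
Under (C)V, the unsyllabifiable consonants are /h/, /ʒ/, /k/, /x/, /z/ (no codas are permitted; onsets are limited to one consonant).
Epenthesis after each stranded consonant: /h/ → /hu/, /ʒ/ → /ʒu/, /k/ → /ku/, /x/ → /xu/, /z/ → /zu/.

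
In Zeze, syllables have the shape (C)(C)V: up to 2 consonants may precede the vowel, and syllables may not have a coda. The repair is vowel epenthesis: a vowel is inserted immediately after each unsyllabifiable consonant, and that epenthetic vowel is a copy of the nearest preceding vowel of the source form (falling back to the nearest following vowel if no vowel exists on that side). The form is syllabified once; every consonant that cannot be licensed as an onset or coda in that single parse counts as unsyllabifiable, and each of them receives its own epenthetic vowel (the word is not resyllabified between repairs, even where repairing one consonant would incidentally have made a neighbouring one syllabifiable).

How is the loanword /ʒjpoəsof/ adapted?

ʒojpoəsofo

The consonants /ʒ/, /f/ cannot be parsed into a legal (C)(C)V syllable (no codas are permitted; onsets may contain at most 2 consonants).
Each unlicensed consonant becomes the onset of a new syllable: /ʒ/ → /ʒo/, /f/ → /fo/.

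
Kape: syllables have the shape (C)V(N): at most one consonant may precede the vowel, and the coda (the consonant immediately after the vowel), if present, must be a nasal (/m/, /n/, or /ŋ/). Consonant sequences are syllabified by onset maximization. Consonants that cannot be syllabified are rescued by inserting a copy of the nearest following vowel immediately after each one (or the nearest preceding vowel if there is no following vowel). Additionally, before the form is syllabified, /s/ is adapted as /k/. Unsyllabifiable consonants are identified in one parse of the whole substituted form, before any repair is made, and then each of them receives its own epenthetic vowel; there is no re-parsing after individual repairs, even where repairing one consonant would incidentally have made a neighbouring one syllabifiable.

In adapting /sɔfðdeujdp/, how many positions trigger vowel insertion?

5

After substitution the input is /kɔfðdeujdp/.
The unsyllabifiable consonants are /f/, /ð/, /j/, /d/, /p/; each receives one epenthetic vowel.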